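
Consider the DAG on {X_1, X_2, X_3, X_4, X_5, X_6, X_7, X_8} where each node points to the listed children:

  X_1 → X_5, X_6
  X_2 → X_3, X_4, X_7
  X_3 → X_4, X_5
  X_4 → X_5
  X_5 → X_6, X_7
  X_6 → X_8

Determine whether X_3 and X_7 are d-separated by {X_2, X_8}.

We examine all 6 paths between X_3 and X_7:
  1. X_3 → X_4 ← X_2 → X_7 — X_4:collider[open]; X_2:fork[blocks] ⇒ blocked
  2. X_3 → X_4 → X_5 → X_7 — X_4:chain[open]; X_5:chain[open] ⇒ active
  3. X_3 ← X_2 → X_7 — X_2:fork[blocks] ⇒ blocked
  4. X_3 ← X_2 → X_4 → X_5 → X_7 — X_2:fork[blocks]; X_4:chain[open]; X_5:chain[open] ⇒ blocked
  5. X_3 → X_5 → X_7 — X_5:chain[open] ⇒ active
  6. X_3 → X_5 ← X_4 ← X_2 → X_7 — X_5:collider[open]; X_4:chain[open]; X_2:fork[blocks] ⇒ blocked
Because an active path exists, X_3 and X_7 are not d-separated.

No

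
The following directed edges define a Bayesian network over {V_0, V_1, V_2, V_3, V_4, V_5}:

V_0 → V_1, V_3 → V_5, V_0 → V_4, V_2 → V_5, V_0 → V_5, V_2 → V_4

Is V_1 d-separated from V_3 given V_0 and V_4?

We examine all 2 paths between V_1 and V_3:
Path 1: V_1 ← V_0 → V_4 ← V_2 → V_5 ← V_3
  V_0 is a fork here and V_0 is conditioned on, so the path is blocked at V_0.
Path 2: V_1 ← V_0 → V_5 ← V_3
  V_0 is a fork here and V_0 is conditioned on, so the path is blocked at V_0.
All paths are blocked; V_1 ⊥ V_3 | {V_0, V_4} holds.

Yes — V_1 and V_3 are d-separated given {V_0, V_4}.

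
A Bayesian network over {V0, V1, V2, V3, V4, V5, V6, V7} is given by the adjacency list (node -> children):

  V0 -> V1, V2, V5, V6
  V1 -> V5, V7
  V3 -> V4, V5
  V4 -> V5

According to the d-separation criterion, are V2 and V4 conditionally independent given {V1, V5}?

There are 4 undirected paths between V2 and V4; checking each against the conditioning set {V1, V5}:
Path 1: V2 ← V0 → V5 ← V3 → V4
  V0 is a fork and V0 is not conditioned on; V5 is a collider and V5 is conditioned on, which opens it; V3 is a fork and V3 is not conditioned on — no node blocks this path, so it is active.
Path 2: V2 ← V0 → V5 ← V4
  V0 is a fork and V0 is not conditioned on; V5 is a collider and V5 is conditioned on, which opens it — no node blocks this path, so it is active.
Path 3: V2 ← V0 → V1 → V5 ← V3 → V4
  V1 is a chain here and V1 is conditioned on, so the path is blocked at V1.
Path 4: V2 ← V0 → V1 → V5 ← V4
  V1 is a chain here and V1 is conditioned on, so the path is blocked at V1.
At least one path is unblocked, so d-separation fails.

No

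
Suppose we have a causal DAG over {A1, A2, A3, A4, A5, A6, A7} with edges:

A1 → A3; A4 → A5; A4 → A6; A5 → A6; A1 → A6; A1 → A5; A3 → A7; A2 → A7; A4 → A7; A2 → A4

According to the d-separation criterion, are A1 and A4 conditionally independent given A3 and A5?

No

We examine all 6 paths between A1 and A4:
Path 1: A1 → A5 → A6 ← A4
  A5 is a chain here and A5 is conditioned on, so the path is blocked at A5.
Path 2: A1 → A5 ← A4
  A5 is a collider and A5 is conditioned on, which opens it — no node blocks this path, so it is active.
Path 3: A1 → A3 → A7 ← A2 → A4
  A3 is a chain here and A3 is conditioned on, so the path is blocked at A3.
Path 4: A1 → A3 → A7 ← A4
  A3 is a chain here and A3 is conditioned on, so the path is blocked at A3.
Path 5: A1 → A6 ← A5 ← A4
  A6 is a collider here and neither A6 nor any of its descendants is conditioned on, so the collider stays closed — the path is blocked at A6.
Path 6: A1 → A6 ← A4
  A6 is a collider here and neither A6 nor any of its descendants is conditioned on, so the collider stays closed — the path is blocked at A6.
Since the path A1 → A5 ← A4 is active, A1 and A4 are not d-separated given {A3, A5}.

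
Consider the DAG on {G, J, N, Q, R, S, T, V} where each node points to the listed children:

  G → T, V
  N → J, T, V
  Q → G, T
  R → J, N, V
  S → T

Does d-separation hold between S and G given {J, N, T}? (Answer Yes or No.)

No — S and G are not d-separated given {J, N, T}.

We examine all 5 paths between S and G:
Path 1: S → T ← Q → G
  T is a collider and T is conditioned on, which opens it; Q is a fork and Q is not conditioned on — no node blocks this path, so it is active.
Path 2: S → T ← G
  T is a collider and T is conditioned on, which opens it — no node blocks this path, so it is active.
Path 3: S → T ← N → J ← R → V ← G
  N is a fork here and N is conditioned on, so the path is blocked at N.
Path 4: S → T ← N → V ← G
  N is a fork here and N is conditioned on, so the path is blocked at N.
Path 5: S → T ← N ← R → V ← G
  N is a chain here and N is conditioned on, so the path is blocked at N.
At least one path is unblocked, so d-separation fails.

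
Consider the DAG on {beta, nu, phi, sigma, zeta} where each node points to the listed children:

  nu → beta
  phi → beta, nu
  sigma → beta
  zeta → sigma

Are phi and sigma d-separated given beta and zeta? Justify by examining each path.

No

Enumerating the 2 paths from phi to sigma and testing each for blocking by {beta, zeta}:
  1. phi → nu → beta ← sigma — nu:chain[open]; beta:collider[open] ⇒ active
  2. phi → beta ← sigma — beta:collider[open] ⇒ active
At least one path is unblocked, so d-separation fails.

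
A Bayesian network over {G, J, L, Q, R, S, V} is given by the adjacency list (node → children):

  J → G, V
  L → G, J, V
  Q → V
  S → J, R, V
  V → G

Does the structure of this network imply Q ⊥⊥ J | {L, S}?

Yes

Enumerating the 6 paths from Q to J and testing each for blocking by {L, S}:
Path 1: Q → V ← L → G ← J
  V is a collider here and neither V nor any of its descendants is conditioned on, so the collider stays closed — the path is blocked at V.
Path 2: Q → V ← L → J
  V is a collider here and neither V nor any of its descendants is conditioned on, so the collider stays closed — the path is blocked at V.
Path 3: Q → V → G ← L → J
  G is a collider here and neither G nor any of its descendants is conditioned on, so the collider stays closed — the path is blocked at G.
Path 4: Q → V → G ← J
  G is a collider here and neither G nor any of its descendants is conditioned on, so the collider stays closed — the path is blocked at G.
Path 5: Q → V ← J
  V is a collider here and neither V nor any of its descendants is conditioned on, so the collider stays closed — the path is blocked at V.
Path 6: Q → V ← S → J
  V is a collider here and neither V nor any of its descendants is conditioned on, so the collider stays closed — the path is blocked at V.
Since every path is blocked, d-separation holds.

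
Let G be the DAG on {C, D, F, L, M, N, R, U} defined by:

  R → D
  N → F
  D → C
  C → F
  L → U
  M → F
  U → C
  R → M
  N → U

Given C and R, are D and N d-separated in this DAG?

No

Enumerating the 4 paths from D to N and testing each for blocking by {C, R}:
  1. D ← R → M → F ← C ← U ← N — R:fork[blocks]; M:chain[open]; F:collider[blocks]; C:chain[blocks]; U:chain[open] ⇒ blocked
  2. D ← R → M → F ← N — R:fork[blocks]; M:chain[open]; F:collider[blocks] ⇒ blocked
  3. D → C → F ← N — C:chain[blocks]; F:collider[blocks] ⇒ blocked
  4. D → C ← U ← N — C:collider[open]; U:chain[open] ⇒ active
Since the path D → C ← U ← N is active, D and N are not d-separated given {C, R}.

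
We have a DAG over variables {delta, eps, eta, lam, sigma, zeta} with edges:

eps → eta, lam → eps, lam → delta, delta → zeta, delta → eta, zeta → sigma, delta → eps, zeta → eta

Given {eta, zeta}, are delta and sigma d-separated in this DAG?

Enumerating the 4 paths from delta to sigma and testing each for blocking by {eta, zeta}:
Path 1: delta → eps → eta ← zeta → sigma
  zeta is a fork here and zeta is conditioned on, so the path is blocked at zeta.
Path 2: delta → eta ← zeta → sigma
  zeta is a fork here and zeta is conditioned on, so the path is blocked at zeta.
Path 3: delta ← lam → eps → eta ← zeta → sigma
  zeta is a fork here and zeta is conditioned on, so the path is blocked at zeta.
Path 4: delta → zeta → sigma
  zeta is a chain here and zeta is conditioned on, so the path is blocked at zeta.
Since every path is blocked, d-separation holds.

Yes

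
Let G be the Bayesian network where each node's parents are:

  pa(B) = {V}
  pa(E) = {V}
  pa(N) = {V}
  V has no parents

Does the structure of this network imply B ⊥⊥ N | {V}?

Only one path connects B and N:
  1. B ← V → N — V:fork[blocks] ⇒ blocked
Every path is blocked, so B and N are d-separated given {V}.

Yes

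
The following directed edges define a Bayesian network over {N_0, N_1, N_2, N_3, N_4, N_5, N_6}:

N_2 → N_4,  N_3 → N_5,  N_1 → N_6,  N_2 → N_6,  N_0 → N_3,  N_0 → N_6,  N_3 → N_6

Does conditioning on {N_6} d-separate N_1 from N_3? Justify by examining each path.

No — N_1 and N_3 are not d-separated given {N_6}.

Enumerating the 2 paths from N_1 to N_3 and testing each for blocking by {N_6}:
Path 1: N_1 → N_6 ← N_0 → N_3
  N_6 is a collider and N_6 is conditioned on, which opens it; N_0 is a fork and N_0 is not conditioned on — no node blocks this path, so it is active.
Path 2: N_1 → N_6 ← N_3
  N_6 is a collider and N_6 is conditioned on, which opens it — no node blocks this path, so it is active.
Since the path N_1 → N_6 ← N_0 → N_3 is active, N_1 and N_3 are not d-separated given {N_6}.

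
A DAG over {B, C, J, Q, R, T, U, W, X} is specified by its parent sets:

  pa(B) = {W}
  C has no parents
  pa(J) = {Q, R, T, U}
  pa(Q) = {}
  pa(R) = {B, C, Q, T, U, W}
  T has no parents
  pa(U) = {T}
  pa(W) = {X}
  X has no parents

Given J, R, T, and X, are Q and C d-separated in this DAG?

No

Enumerating the 6 paths from Q to C and testing each for blocking by {J, R, T, X}:
Path 1: Q → J ← U ← T → R ← C
  T is a fork here and T is conditioned on, so the path is blocked at T.
Path 2: Q → J ← U → R ← C
  J is a collider and J is conditioned on, which opens it; U is a fork and U is not conditioned on; R is a collider and R is conditioned on, which opens it — no node blocks this path, so it is active.
Path 3: Q → J ← T → U → R ← C
  T is a fork here and T is conditioned on, so the path is blocked at T.
Path 4: Q → J ← T → R ← C
  T is a fork here and T is conditioned on, so the path is blocked at T.
Path 5: Q → J ← R ← C
  R is a chain here and R is conditioned on, so the path is blocked at R.
Path 6: Q → R ← C
  R is a collider and R is conditioned on, which opens it — no node blocks this path, so it is active.
Because an active path exists, Q and C are not d-separated.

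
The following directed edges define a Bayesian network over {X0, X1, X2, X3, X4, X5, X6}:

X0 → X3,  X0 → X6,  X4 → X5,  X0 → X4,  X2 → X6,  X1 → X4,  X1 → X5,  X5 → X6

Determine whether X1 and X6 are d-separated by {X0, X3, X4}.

No

4 paths connect X1 and X6; each must be blocked for d-separation to hold:
Path 1: X1 → X4 ← X0 → X6
  X0 is a fork here and X0 is conditioned on, so the path is blocked at X0.
Path 2: X1 → X4 → X5 → X6
  X4 is a chain here and X4 is conditioned on, so the path is blocked at X4.
Path 3: X1 → X5 ← X4 ← X0 → X6
  X5 is a collider here and neither X5 nor any of its descendants is conditioned on, so the collider stays closed — the path is blocked at X5.
Path 4: X1 → X5 → X6
  X5 is a chain and X5 is not conditioned on — no node blocks this path, so it is active.
Because an active path exists, X1 and X6 are not d-separated.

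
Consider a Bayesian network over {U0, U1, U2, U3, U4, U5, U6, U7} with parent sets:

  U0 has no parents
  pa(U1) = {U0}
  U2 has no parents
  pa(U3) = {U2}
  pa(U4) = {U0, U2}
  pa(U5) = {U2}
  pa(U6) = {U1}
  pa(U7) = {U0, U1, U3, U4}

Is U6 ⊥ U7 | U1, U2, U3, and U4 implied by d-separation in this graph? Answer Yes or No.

4 paths connect U6 and U7; each must be blocked for d-separation to hold:
Path 1: U6 ← U1 ← U0 → U4 ← U2 → U3 → U7
  U1 is a chain here and U1 is conditioned on, so the path is blocked at U1.
Path 2: U6 ← U1 ← U0 → U4 → U7
  U1 is a chain here and U1 is conditioned on, so the path is blocked at U1.
Path 3: U6 ← U1 ← U0 → U7
  U1 is a chain here and U1 is conditioned on, so the path is blocked at U1.
Path 4: U6 ← U1 → U7
  U1 is a fork here and U1 is conditioned on, so the path is blocked at U1.
Since every path is blocked, d-separation holds.

Yes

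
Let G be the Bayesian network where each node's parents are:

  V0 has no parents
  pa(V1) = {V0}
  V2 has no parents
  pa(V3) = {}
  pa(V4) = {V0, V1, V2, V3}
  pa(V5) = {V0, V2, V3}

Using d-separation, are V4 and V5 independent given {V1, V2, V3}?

Enumerating the 4 paths from V4 to V5 and testing each for blocking by {V1, V2, V3}:
Path 1: V4 ← V3 → V5
  V3 is a fork here and V3 is conditioned on, so the path is blocked at V3.
Path 2: V4 ← V0 → V5
  V0 is a fork and V0 is not conditioned on — no node blocks this path, so it is active.
Path 3: V4 ← V1 ← V0 → V5
  V1 is a chain here and V1 is conditioned on, so the path is blocked at V1.
Path 4: V4 ← V2 → V5
  V2 is a fork here and V2 is conditioned on, so the path is blocked at V2.
Since the path V4 ← V0 → V5 is active, V4 and V5 are not d-separated given {V1, V2, V3}.

No — V4 and V5 are not d-separated given {V1, V2, V3}.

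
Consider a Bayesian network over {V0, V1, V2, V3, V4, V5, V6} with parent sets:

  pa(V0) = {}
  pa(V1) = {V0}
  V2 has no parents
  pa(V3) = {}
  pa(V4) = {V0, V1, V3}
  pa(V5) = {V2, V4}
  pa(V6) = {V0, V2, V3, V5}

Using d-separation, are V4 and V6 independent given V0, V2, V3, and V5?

Yes

Enumerating the 5 paths from V4 to V6 and testing each for blocking by {V0, V2, V3, V5}:
Path 1: V4 ← V1 ← V0 → V6
  V0 is a fork here and V0 is conditioned on, so the path is blocked at V0.
Path 2: V4 ← V0 → V6
  V0 is a fork here and V0 is conditioned on, so the path is blocked at V0.
Path 3: V4 → V5 ← V2 → V6
  V2 is a fork here and V2 is conditioned on, so the path is blocked at V2.
Path 4: V4 → V5 → V6
  V5 is a chain here and V5 is conditioned on, so the path is blocked at V5.
Path 5: V4 ← V3 → V6
  V3 is a fork here and V3 is conditioned on, so the path is blocked at V3.
Since every path is blocked, d-separation holds.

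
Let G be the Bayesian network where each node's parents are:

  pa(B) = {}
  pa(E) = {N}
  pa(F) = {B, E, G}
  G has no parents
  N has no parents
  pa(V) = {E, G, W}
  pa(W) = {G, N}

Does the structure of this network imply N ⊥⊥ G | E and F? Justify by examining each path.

We examine all 6 paths between N and G:
Path 1: N → E → V ← W ← G
  E is a chain here and E is conditioned on, so the path is blocked at E.
Path 2: N → E → V ← G
  E is a chain here and E is conditioned on, so the path is blocked at E.
Path 3: N → E → F ← G
  E is a chain here and E is conditioned on, so the path is blocked at E.
Path 4: N → W → V ← E → F ← G
  V is a collider here and neither V nor any of its descendants is conditioned on, so the collider stays closed — the path is blocked at V.
Path 5: N → W → V ← G
  V is a collider here and neither V nor any of its descendants is conditioned on, so the collider stays closed — the path is blocked at V.
Path 6: N → W ← G
  W is a collider here and neither W nor any of its descendants is conditioned on, so the collider stays closed — the path is blocked at W.
Since every path is blocked, d-separation holds.

Yes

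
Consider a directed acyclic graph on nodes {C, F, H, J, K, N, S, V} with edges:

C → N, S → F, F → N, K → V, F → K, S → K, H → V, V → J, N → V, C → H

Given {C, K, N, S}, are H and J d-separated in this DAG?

No — H and J are not d-separated given {C, K, N, S}.

There are 4 undirected paths between H and J; checking each against the conditioning set {C, K, N, S}:
Path 1: H ← C → N ← F → K → V → J
  C is a fork here and C is conditioned on, so the path is blocked at C.
Path 2: H ← C → N ← F ← S → K → V → J
  C is a fork here and C is conditioned on, so the path is blocked at C.
Path 3: H ← C → N → V → J
  C is a fork here and C is conditioned on, so the path is blocked at C.
Path 4: H → V → J
  V is a chain and V is not conditioned on — no node blocks this path, so it is active.
Since the path H → V → J is active, H and J are not d-separated given {C, K, N, S}.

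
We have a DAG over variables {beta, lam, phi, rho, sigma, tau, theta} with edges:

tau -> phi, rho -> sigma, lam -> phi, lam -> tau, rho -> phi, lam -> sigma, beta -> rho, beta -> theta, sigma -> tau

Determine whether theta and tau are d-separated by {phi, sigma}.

No — theta and tau are not d-separated given {phi, sigma}.

There are 6 undirected paths between theta and tau; checking each against the conditioning set {phi, sigma}:
  1. theta ← beta → rho → phi ← tau — beta:fork[open]; rho:chain[open]; phi:collider[open] ⇒ active
  2. theta ← beta → rho → phi ← lam → tau — beta:fork[open]; rho:chain[open]; phi:collider[open]; lam:fork[open] ⇒ active
  3. theta ← beta → rho → phi ← lam → sigma → tau — beta:fork[open]; rho:chain[open]; phi:collider[open]; lam:fork[open]; sigma:chain[blocks] ⇒ blocked
  4. theta ← beta → rho → sigma → tau — beta:fork[open]; rho:chain[open]; sigma:chain[blocks] ⇒ blocked
  5. theta ← beta → rho → sigma ← lam → phi ← tau — beta:fork[open]; rho:chain[open]; sigma:collider[open]; lam:fork[open]; phi:collider[open] ⇒ active
  6. theta ← beta → rho → sigma ← lam → tau — beta:fork[open]; rho:chain[open]; sigma:collider[open]; lam:fork[open] ⇒ active
Since the path theta ← beta → rho → phi ← tau is active, theta and tau are not d-separated given {phi, sigma}.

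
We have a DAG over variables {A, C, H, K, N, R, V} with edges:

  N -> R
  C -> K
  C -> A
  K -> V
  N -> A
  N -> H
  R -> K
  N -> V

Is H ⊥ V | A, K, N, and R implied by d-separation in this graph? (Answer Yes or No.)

Enumerating the 3 paths from H to V and testing each for blocking by {A, K, N, R}:
  1. H ← N → A ← C → K → V — N:fork[blocks]; A:collider[open]; C:fork[open]; K:chain[blocks] ⇒ blocked
  2. H ← N → R → K → V — N:fork[blocks]; R:chain[blocks]; K:chain[blocks] ⇒ blocked
  3. H ← N → V — N:fork[blocks] ⇒ blocked
Every path is blocked, so H and V are d-separated given {A, K, N, R}.

Yes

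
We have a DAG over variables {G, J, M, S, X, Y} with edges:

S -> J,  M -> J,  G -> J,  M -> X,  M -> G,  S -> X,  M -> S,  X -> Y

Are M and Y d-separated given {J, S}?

No

We examine all 4 paths between M and Y:
  1. M → S → X → Y — S:chain[blocks]; X:chain[open] ⇒ blocked
  2. M → J ← S → X → Y — J:collider[open]; S:fork[blocks]; X:chain[open] ⇒ blocked
  3. M → G → J ← S → X → Y — G:chain[open]; J:collider[open]; S:fork[blocks]; X:chain[open] ⇒ blocked
  4. M → X → Y — X:chain[open] ⇒ active
Because an active path exists, M and Y are not d-separated.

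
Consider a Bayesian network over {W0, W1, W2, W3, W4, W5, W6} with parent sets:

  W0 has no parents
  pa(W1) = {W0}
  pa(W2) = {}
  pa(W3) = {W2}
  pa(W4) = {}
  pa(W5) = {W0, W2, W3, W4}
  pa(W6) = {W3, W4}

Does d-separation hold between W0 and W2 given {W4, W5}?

We examine all 3 paths between W0 and W2:
  1. W0 → W5 ← W3 ← W2 — W5:collider[open]; W3:chain[open] ⇒ active
  2. W0 → W5 ← W4 → W6 ← W3 ← W2 — W5:collider[open]; W4:fork[blocks]; W6:collider[blocks]; W3:chain[open] ⇒ blocked
  3. W0 → W5 ← W2 — W5:collider[open] ⇒ active
At least one path is unblocked, so d-separation fails.

No — W0 and W2 are not d-separated given {W4, W5}.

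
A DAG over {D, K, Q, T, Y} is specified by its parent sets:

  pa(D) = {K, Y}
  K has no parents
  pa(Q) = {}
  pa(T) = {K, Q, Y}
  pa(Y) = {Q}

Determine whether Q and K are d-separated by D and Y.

There are 4 undirected paths between Q and K; checking each against the conditioning set {D, Y}:
Path 1: Q → T ← K
  T is a collider here and neither T nor any of its descendants is conditioned on, so the collider stays closed — the path is blocked at T.
Path 2: Q → T ← Y → D ← K
  T is a collider here and neither T nor any of its descendants is conditioned on, so the collider stays closed — the path is blocked at T.
Path 3: Q → Y → T ← K
  Y is a chain here and Y is conditioned on, so the path is blocked at Y.
Path 4: Q → Y → D ← K
  Y is a chain here and Y is conditioned on, so the path is blocked at Y.
Since every path is blocked, d-separation holds.

Yes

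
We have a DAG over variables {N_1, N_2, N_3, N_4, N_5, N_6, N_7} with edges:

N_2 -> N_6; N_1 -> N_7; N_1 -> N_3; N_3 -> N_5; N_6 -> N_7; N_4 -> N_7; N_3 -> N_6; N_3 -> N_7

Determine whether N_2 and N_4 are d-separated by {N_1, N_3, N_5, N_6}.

There are 3 undirected paths between N_2 and N_4; checking each against the conditioning set {N_1, N_3, N_5, N_6}:
Path 1: N_2 → N_6 ← N_3 → N_7 ← N_4
  N_3 is a fork here and N_3 is conditioned on, so the path is blocked at N_3.
Path 2: N_2 → N_6 ← N_3 ← N_1 → N_7 ← N_4
  N_3 is a chain here and N_3 is conditioned on, so the path is blocked at N_3.
Path 3: N_2 → N_6 → N_7 ← N_4
  N_6 is a chain here and N_6 is conditioned on, so the path is blocked at N_6.
Since every path is blocked, d-separation holds.

Yes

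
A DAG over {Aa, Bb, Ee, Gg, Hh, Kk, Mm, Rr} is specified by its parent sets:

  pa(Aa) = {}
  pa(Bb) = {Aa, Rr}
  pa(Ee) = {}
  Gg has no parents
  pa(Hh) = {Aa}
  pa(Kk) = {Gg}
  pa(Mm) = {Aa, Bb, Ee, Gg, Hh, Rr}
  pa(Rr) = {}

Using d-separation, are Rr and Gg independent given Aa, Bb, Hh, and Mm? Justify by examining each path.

Enumerating the 4 paths from Rr to Gg and testing each for blocking by {Aa, Bb, Hh, Mm}:
Path 1: Rr → Bb ← Aa → Hh → Mm ← Gg
  Aa is a fork here and Aa is conditioned on, so the path is blocked at Aa.
Path 2: Rr → Bb ← Aa → Mm ← Gg
  Aa is a fork here and Aa is conditioned on, so the path is blocked at Aa.
Path 3: Rr → Bb → Mm ← Gg
  Bb is a chain here and Bb is conditioned on, so the path is blocked at Bb.
Path 4: Rr → Mm ← Gg
  Mm is a collider and Mm is conditioned on, which opens it — no node blocks this path, so it is active.
Since the path Rr → Mm ← Gg is active, Rr and Gg are not d-separated given {Aa, Bb, Hh, Mm}.

No — Rr and Gg are not d-separated given {Aa, Bb, Hh, Mm}.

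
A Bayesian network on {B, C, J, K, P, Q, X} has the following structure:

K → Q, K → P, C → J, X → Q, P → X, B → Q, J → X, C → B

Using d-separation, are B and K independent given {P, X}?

Yes — B and K are d-separated given {P, X}.

We examine all 4 paths between B and K:
  1. B ← C → J → X ← P ← K — C:fork[open]; J:chain[open]; X:collider[open]; P:chain[blocks] ⇒ blocked
  2. B ← C → J → X → Q ← K — C:fork[open]; J:chain[open]; X:chain[blocks]; Q:collider[blocks] ⇒ blocked
  3. B → Q ← K — Q:collider[blocks] ⇒ blocked
  4. B → Q ← X ← P ← K — Q:collider[blocks]; X:chain[blocks]; P:chain[blocks] ⇒ blocked
Since every path is blocked, d-separation holds.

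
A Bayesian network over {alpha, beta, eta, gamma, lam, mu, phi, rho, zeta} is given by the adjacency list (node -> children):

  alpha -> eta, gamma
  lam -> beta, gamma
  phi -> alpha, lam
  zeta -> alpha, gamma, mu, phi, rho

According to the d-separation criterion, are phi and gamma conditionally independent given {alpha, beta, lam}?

There are 5 undirected paths between phi and gamma; checking each against the conditioning set {alpha, beta, lam}:
Path 1: phi → lam → gamma
  lam is a chain here and lam is conditioned on, so the path is blocked at lam.
Path 2: phi → alpha → gamma
  alpha is a chain here and alpha is conditioned on, so the path is blocked at alpha.
Path 3: phi → alpha ← zeta → gamma
  alpha is a collider and alpha is conditioned on, which opens it; zeta is a fork and zeta is not conditioned on — no node blocks this path, so it is active.
Path 4: phi ← zeta → gamma
  zeta is a fork and zeta is not conditioned on — no node blocks this path, so it is active.
Path 5: phi ← zeta → alpha → gamma
  alpha is a chain here and alpha is conditioned on, so the path is blocked at alpha.
At least one path is unblocked, so d-separation fails.

No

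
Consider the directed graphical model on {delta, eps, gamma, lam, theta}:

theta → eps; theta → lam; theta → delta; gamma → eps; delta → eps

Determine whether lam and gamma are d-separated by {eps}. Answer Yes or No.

There are 2 undirected paths between lam and gamma; checking each against the conditioning set {eps}:
Path 1: lam ← theta → eps ← gamma
  theta is a fork and theta is not conditioned on; eps is a collider and eps is conditioned on, which opens it — no node blocks this path, so it is active.
Path 2: lam ← theta → delta → eps ← gamma
  theta is a fork and theta is not conditioned on; delta is a chain and delta is not conditioned on; eps is a collider and eps is conditioned on, which opens it — no node blocks this path, so it is active.
At least one path is unblocked, so d-separation fails.

No — lam and gamma are not d-separated given {eps}.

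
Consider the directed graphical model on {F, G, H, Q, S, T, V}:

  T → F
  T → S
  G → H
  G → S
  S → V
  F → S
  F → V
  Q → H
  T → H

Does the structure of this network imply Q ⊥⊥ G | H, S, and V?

There are 4 undirected paths between Q and G; checking each against the conditioning set {H, S, V}:
  1. Q → H ← G — H:collider[open] ⇒ active
  2. Q → H ← T → S ← G — H:collider[open]; T:fork[open]; S:collider[open] ⇒ active
  3. Q → H ← T → F → S ← G — H:collider[open]; T:fork[open]; F:chain[open]; S:collider[open] ⇒ active
  4. Q → H ← T → F → V ← S ← G — H:collider[open]; T:fork[open]; F:chain[open]; V:collider[open]; S:chain[blocks] ⇒ blocked
Since the path Q → H ← G is active, Q and G are not d-separated given {H, S, V}.

No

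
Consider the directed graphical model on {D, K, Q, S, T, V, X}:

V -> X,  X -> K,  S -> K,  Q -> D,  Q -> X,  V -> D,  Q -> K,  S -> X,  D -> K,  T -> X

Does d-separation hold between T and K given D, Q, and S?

No

There are 6 undirected paths between T and K; checking each against the conditioning set {D, Q, S}:
Path 1: T → X ← V → D → K
  X is a collider here and neither X nor any of its descendants is conditioned on, so the collider stays closed — the path is blocked at X.
Path 2: T → X ← V → D ← Q → K
  X is a collider here and neither X nor any of its descendants is conditioned on, so the collider stays closed — the path is blocked at X.
Path 3: T → X → K
  X is a chain and X is not conditioned on — no node blocks this path, so it is active.
Path 4: T → X ← Q → K
  X is a collider here and neither X nor any of its descendants is conditioned on, so the collider stays closed — the path is blocked at X.
Path 5: T → X ← Q → D → K
  X is a collider here and neither X nor any of its descendants is conditioned on, so the collider stays closed — the path is blocked at X.
Path 6: T → X ← S → K
  X is a collider here and neither X nor any of its descendants is conditioned on, so the collider stays closed — the path is blocked at X.
Because an active path exists, T and K are not d-separated.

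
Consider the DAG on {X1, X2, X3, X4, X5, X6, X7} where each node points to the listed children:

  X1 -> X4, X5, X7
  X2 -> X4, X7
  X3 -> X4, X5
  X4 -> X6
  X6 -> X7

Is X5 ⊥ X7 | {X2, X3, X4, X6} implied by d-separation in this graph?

6 paths connect X5 and X7; each must be blocked for d-separation to hold:
Path 1: X5 ← X1 → X7
  X1 is a fork and X1 is not conditioned on — no node blocks this path, so it is active.
Path 2: X5 ← X1 → X4 → X6 → X7
  X4 is a chain here and X4 is conditioned on, so the path is blocked at X4.
Path 3: X5 ← X1 → X4 ← X2 → X7
  X2 is a fork here and X2 is conditioned on, so the path is blocked at X2.
Path 4: X5 ← X3 → X4 → X6 → X7
  X3 is a fork here and X3 is conditioned on, so the path is blocked at X3.
Path 5: X5 ← X3 → X4 ← X1 → X7
  X3 is a fork here and X3 is conditioned on, so the path is blocked at X3.
Path 6: X5 ← X3 → X4 ← X2 → X7
  X3 is a fork here and X3 is conditioned on, so the path is blocked at X3.
Because an active path exists, X5 and X7 are not d-separated.

No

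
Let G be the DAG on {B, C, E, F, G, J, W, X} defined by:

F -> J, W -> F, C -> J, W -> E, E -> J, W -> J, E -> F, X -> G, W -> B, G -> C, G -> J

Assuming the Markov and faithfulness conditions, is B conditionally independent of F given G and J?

No — B and F are not d-separated given {G, J}.

We examine all 5 paths between B and F:
Path 1: B ← W → E → F
  W is a fork and W is not conditioned on; E is a chain and E is not conditioned on — no node blocks this path, so it is active.
Path 2: B ← W → E → J ← F
  W is a fork and W is not conditioned on; E is a chain and E is not conditioned on; J is a collider and J is conditioned on, which opens it — no node blocks this path, so it is active.
Path 3: B ← W → F
  W is a fork and W is not conditioned on — no node blocks this path, so it is active.
Path 4: B ← W → J ← E → F
  W is a fork and W is not conditioned on; J is a collider and J is conditioned on, which opens it; E is a fork and E is not conditioned on — no node blocks this path, so it is active.
Path 5: B ← W → J ← F
  W is a fork and W is not conditioned on; J is a collider and J is conditioned on, which opens it — no node blocks this path, so it is active.
At least one path is unblocked, so d-separation fails.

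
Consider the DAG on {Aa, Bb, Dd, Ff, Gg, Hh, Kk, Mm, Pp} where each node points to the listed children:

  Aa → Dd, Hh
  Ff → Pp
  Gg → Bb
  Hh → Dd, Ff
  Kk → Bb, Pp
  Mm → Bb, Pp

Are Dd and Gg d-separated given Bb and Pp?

No

4 paths connect Dd and Gg; each must be blocked for d-separation to hold:
Path 1: Dd ← Aa → Hh → Ff → Pp ← Kk → Bb ← Gg
  Aa is a fork and Aa is not conditioned on; Hh is a chain and Hh is not conditioned on; Ff is a chain and Ff is not conditioned on; Pp is a collider and Pp is conditioned on, which opens it; Kk is a fork and Kk is not conditioned on; Bb is a collider and Bb is conditioned on, which opens it — no node blocks this path, so it is active.
Path 2: Dd ← Aa → Hh → Ff → Pp ← Mm → Bb ← Gg
  Aa is a fork and Aa is not conditioned on; Hh is a chain and Hh is not conditioned on; Ff is a chain and Ff is not conditioned on; Pp is a collider and Pp is conditioned on, which opens it; Mm is a fork and Mm is not conditioned on; Bb is a collider and Bb is conditioned on, which opens it — no node blocks this path, so it is active.
Path 3: Dd ← Hh → Ff → Pp ← Kk → Bb ← Gg
  Hh is a fork and Hh is not conditioned on; Ff is a chain and Ff is not conditioned on; Pp is a collider and Pp is conditioned on, which opens it; Kk is a fork and Kk is not conditioned on; Bb is a collider and Bb is conditioned on, which opens it — no node blocks this path, so it is active.
Path 4: Dd ← Hh → Ff → Pp ← Mm → Bb ← Gg
  Hh is a fork and Hh is not conditioned on; Ff is a chain and Ff is not conditioned on; Pp is a collider and Pp is conditioned on, which opens it; Mm is a fork and Mm is not conditioned on; Bb is a collider and Bb is conditioned on, which opens it — no node blocks this path, so it is active.
At least one path is unblocked, so d-separation fails.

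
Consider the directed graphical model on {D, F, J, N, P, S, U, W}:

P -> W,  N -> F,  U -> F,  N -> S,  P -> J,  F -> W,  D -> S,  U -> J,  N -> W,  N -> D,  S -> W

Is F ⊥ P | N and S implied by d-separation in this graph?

5 paths connect F and P; each must be blocked for d-separation to hold:
Path 1: F ← U → J ← P
  J is a collider here and neither J nor any of its descendants is conditioned on, so the collider stays closed — the path is blocked at J.
Path 2: F ← N → S → W ← P
  N is a fork here and N is conditioned on, so the path is blocked at N.
Path 3: F ← N → D → S → W ← P
  N is a fork here and N is conditioned on, so the path is blocked at N.
Path 4: F ← N → W ← P
  N is a fork here and N is conditioned on, so the path is blocked at N.
Path 5: F → W ← P
  W is a collider here and neither W nor any of its descendants is conditioned on, so the collider stays closed — the path is blocked at W.
Since every path is blocked, d-separation holds.

Yes — F and P are d-separated given {N, S}.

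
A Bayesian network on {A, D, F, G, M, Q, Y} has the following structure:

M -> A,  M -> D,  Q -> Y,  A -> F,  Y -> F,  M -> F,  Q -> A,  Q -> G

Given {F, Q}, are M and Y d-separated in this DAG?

There are 4 undirected paths between M and Y; checking each against the conditioning set {F, Q}:
  1. M → A ← Q → Y — A:collider[open]; Q:fork[blocks] ⇒ blocked
  2. M → A → F ← Y — A:chain[open]; F:collider[open] ⇒ active
  3. M → F ← A ← Q → Y — F:collider[open]; A:chain[open]; Q:fork[blocks] ⇒ blocked
  4. M → F ← Y — F:collider[open] ⇒ active
At least one path is unblocked, so d-separation fails.

No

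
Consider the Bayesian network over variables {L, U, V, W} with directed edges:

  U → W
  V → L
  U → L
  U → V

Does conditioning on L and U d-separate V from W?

Enumerating the 2 paths from V to W and testing each for blocking by {L, U}:
Path 1: V → L ← U → W
  U is a fork here and U is conditioned on, so the path is blocked at U.
Path 2: V ← U → W
  U is a fork here and U is conditioned on, so the path is blocked at U.
All paths are blocked; V ⊥ W | {L, U} holds.

Yes — V and W are d-separated given {L, U}.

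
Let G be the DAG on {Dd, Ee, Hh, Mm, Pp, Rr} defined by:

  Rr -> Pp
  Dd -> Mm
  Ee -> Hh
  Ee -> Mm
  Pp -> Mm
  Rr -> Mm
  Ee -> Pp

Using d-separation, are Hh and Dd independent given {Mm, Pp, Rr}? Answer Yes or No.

There are 3 undirected paths between Hh and Dd; checking each against the conditioning set {Mm, Pp, Rr}:
Path 1: Hh ← Ee → Mm ← Dd
  Ee is a fork and Ee is not conditioned on; Mm is a collider and Mm is conditioned on, which opens it — no node blocks this path, so it is active.
Path 2: Hh ← Ee → Pp ← Rr → Mm ← Dd
  Rr is a fork here and Rr is conditioned on, so the path is blocked at Rr.
Path 3: Hh ← Ee → Pp → Mm ← Dd
  Pp is a chain here and Pp is conditioned on, so the path is blocked at Pp.
Since the path Hh ← Ee → Mm ← Dd is active, Hh and Dd are not d-separated given {Mm, Pp, Rr}.

No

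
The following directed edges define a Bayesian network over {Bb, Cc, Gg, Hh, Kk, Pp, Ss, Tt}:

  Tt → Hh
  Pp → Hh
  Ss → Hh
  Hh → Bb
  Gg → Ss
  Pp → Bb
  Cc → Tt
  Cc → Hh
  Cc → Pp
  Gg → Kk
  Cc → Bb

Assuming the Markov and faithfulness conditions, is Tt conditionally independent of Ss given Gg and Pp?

We examine all 6 paths between Tt and Ss:
Path 1: Tt ← Cc → Bb ← Pp → Hh ← Ss
  Bb is a collider here and neither Bb nor any of its descendants is conditioned on, so the collider stays closed — the path is blocked at Bb.
Path 2: Tt ← Cc → Bb ← Hh ← Ss
  Bb is a collider here and neither Bb nor any of its descendants is conditioned on, so the collider stays closed — the path is blocked at Bb.
Path 3: Tt ← Cc → Pp → Bb ← Hh ← Ss
  Pp is a chain here and Pp is conditioned on, so the path is blocked at Pp.
Path 4: Tt ← Cc → Pp → Hh ← Ss
  Pp is a chain here and Pp is conditioned on, so the path is blocked at Pp.
Path 5: Tt ← Cc → Hh ← Ss
  Hh is a collider here and neither Hh nor any of its descendants is conditioned on, so the collider stays closed — the path is blocked at Hh.
Path 6: Tt → Hh ← Ss
  Hh is a collider here and neither Hh nor any of its descendants is conditioned on, so the collider stays closed — the path is blocked at Hh.
Since every path is blocked, d-separation holds.

Yes — Tt and Ss are d-separated given {Gg, Pp}.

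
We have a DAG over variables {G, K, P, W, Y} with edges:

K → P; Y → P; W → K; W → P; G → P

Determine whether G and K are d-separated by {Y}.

Yes — G and K are d-separated given {Y}.

2 paths connect G and K; each must be blocked for d-separation to hold:
Path 1: G → P ← W → K
  P is a collider here and neither P nor any of its descendants is conditioned on, so the collider stays closed — the path is blocked at P.
Path 2: G → P ← K
  P is a collider here and neither P nor any of its descendants is conditioned on, so the collider stays closed — the path is blocked at P.
Since every path is blocked, d-separation holds.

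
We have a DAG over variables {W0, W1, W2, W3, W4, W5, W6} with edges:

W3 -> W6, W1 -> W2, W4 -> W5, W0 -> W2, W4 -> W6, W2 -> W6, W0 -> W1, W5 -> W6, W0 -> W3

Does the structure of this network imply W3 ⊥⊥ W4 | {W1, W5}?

Enumerating the 6 paths from W3 to W4 and testing each for blocking by {W1, W5}:
  1. W3 → W6 ← W5 ← W4 — W6:collider[blocks]; W5:chain[blocks] ⇒ blocked
  2. W3 → W6 ← W4 — W6:collider[blocks] ⇒ blocked
  3. W3 ← W0 → W2 → W6 ← W5 ← W4 — W0:fork[open]; W2:chain[open]; W6:collider[blocks]; W5:chain[blocks] ⇒ blocked
  4. W3 ← W0 → W2 → W6 ← W4 — W0:fork[open]; W2:chain[open]; W6:collider[blocks] ⇒ blocked
  5. W3 ← W0 → W1 → W2 → W6 ← W5 ← W4 — W0:fork[open]; W1:chain[blocks]; W2:chain[open]; W6:collider[blocks]; W5:chain[blocks] ⇒ blocked
  6. W3 ← W0 → W1 → W2 → W6 ← W4 — W0:fork[open]; W1:chain[blocks]; W2:chain[open]; W6:collider[blocks] ⇒ blocked
All paths are blocked; W3 ⊥ W4 | {W1, W5} holds.

Yes — W3 and W4 are d-separated given {W1, W5}.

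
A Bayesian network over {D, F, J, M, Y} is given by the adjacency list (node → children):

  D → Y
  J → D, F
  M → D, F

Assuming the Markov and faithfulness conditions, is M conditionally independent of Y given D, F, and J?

Yes

Enumerating the 2 paths from M to Y and testing each for blocking by {D, F, J}:
Path 1: M → F ← J → D → Y
  J is a fork here and J is conditioned on, so the path is blocked at J.
Path 2: M → D → Y
  D is a chain here and D is conditioned on, so the path is blocked at D.
Since every path is blocked, d-separation holds.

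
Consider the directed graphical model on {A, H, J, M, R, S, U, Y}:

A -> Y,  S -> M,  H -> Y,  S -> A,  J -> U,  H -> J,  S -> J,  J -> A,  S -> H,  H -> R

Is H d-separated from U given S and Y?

No

There are 5 undirected paths between H and U; checking each against the conditioning set {S, Y}:
Path 1: H → J → U
  J is a chain and J is not conditioned on — no node blocks this path, so it is active.
Path 2: H ← S → J → U
  S is a fork here and S is conditioned on, so the path is blocked at S.
Path 3: H ← S → A ← J → U
  S is a fork here and S is conditioned on, so the path is blocked at S.
Path 4: H → Y ← A ← J → U
  Y is a collider and Y is conditioned on, which opens it; A is a chain and A is not conditioned on; J is a fork and J is not conditioned on — no node blocks this path, so it is active.
Path 5: H → Y ← A ← S → J → U
  S is a fork here and S is conditioned on, so the path is blocked at S.
Since the path H → J → U is active, H and U are not d-separated given {S, Y}.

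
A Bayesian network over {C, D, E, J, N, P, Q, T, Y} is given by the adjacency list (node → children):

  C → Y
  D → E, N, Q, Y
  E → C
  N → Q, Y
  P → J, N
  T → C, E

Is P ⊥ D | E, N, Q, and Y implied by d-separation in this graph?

There are 5 undirected paths between P and D; checking each against the conditioning set {E, N, Q, Y}:
Path 1: P → N → Q ← D
  N is a chain here and N is conditioned on, so the path is blocked at N.
Path 2: P → N ← D
  N is a collider and N is conditioned on, which opens it — no node blocks this path, so it is active.
Path 3: P → N → Y ← D
  N is a chain here and N is conditioned on, so the path is blocked at N.
Path 4: P → N → Y ← C ← T → E ← D
  N is a chain here and N is conditioned on, so the path is blocked at N.
Path 5: P → N → Y ← C ← E ← D
  N is a chain here and N is conditioned on, so the path is blocked at N.
At least one path is unblocked, so d-separation fails.

No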